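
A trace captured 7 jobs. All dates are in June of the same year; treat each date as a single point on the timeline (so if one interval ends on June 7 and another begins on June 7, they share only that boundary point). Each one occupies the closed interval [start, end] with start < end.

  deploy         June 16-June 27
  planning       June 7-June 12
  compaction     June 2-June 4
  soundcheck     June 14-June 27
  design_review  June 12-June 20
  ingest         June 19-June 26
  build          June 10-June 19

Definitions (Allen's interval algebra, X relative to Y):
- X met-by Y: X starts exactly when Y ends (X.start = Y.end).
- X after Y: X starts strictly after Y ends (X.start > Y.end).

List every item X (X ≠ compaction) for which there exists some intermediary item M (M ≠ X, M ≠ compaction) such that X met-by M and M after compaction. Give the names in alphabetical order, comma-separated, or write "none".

design_review, ingest

Target compaction = [June 2, June 4].
Intermediaries M with M after compaction: build, deploy, design_review, ingest, planning, soundcheck.
Via build — items with X met-by build: ingest.
Via deploy — items with X met-by deploy: none.
Via design_review — items with X met-by design_review: none.
Via ingest — items with X met-by ingest: none.
Via planning — items with X met-by planning: design_review.
Via soundcheck — items with X met-by soundcheck: none.
Union: design_review, ingest.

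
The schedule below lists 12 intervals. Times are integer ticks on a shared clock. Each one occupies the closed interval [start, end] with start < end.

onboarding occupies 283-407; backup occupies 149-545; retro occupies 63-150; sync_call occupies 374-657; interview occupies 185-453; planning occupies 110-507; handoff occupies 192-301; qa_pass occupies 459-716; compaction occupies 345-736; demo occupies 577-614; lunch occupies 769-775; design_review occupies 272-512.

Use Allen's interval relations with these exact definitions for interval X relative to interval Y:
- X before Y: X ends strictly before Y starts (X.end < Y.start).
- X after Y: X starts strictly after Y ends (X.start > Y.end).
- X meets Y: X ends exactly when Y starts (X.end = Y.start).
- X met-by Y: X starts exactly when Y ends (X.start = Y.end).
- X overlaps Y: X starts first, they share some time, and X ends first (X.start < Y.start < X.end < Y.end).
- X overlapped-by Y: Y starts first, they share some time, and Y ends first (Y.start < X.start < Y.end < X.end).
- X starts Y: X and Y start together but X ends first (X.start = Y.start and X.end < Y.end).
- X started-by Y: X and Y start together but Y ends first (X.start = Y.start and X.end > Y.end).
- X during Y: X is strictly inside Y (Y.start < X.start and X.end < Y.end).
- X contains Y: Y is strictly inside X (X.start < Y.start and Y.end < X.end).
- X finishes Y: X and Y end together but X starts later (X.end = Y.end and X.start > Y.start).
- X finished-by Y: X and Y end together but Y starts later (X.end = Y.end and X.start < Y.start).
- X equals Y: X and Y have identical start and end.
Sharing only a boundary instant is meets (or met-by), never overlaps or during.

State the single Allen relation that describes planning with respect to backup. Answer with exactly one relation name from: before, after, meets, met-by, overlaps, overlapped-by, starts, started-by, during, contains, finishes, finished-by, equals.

planning = [110, 507]; backup = [149, 545].
Compare endpoints: planning.start < backup.start, planning.start < backup.end, planning.end > backup.start, planning.end < backup.end.
That pattern is 'overlaps'.

overlaps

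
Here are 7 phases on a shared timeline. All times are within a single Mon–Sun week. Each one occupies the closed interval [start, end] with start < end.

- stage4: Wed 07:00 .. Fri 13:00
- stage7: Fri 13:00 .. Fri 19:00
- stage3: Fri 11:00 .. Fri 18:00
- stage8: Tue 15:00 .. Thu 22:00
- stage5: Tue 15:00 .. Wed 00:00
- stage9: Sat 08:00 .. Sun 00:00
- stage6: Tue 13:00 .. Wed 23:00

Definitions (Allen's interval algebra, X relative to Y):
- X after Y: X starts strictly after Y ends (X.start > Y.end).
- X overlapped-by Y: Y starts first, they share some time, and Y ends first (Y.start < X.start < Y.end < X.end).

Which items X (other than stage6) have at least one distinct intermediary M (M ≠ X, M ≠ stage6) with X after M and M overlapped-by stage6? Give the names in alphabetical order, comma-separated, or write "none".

stage3, stage7, stage9

Target stage6 = [Tue 13:00, Wed 23:00].
Intermediaries M with M overlapped-by stage6: stage4, stage8.
Via stage4 — items with X after stage4: stage9.
Via stage8 — items with X after stage8: stage3, stage7, stage9.
Union: stage3, stage7, stage9.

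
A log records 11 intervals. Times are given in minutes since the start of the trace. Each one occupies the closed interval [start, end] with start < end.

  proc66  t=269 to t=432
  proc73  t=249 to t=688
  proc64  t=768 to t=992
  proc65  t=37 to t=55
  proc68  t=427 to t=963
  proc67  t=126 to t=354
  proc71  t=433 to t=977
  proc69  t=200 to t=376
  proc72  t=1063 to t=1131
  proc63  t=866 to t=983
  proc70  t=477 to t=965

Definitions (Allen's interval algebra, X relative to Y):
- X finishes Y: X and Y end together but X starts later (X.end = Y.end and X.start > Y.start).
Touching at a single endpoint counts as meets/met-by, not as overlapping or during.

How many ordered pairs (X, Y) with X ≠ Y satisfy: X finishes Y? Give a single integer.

0

Checking all 110 ordered pairs for relation 'finishes'; matching pairs in alphabetical order:
No pair satisfies it.
Count: 0.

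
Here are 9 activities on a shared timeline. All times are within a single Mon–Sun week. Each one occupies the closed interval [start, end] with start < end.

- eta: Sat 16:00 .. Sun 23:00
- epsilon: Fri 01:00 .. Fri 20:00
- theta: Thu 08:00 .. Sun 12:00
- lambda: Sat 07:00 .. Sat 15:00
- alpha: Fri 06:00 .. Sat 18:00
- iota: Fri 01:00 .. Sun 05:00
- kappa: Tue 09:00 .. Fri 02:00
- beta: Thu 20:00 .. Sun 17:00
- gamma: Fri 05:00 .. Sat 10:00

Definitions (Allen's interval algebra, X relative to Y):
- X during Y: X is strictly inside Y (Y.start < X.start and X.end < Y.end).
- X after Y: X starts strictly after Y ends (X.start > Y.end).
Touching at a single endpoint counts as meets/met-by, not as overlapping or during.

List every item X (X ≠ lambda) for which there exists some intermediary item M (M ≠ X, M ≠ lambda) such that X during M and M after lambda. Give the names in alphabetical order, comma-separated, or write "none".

none

Target lambda = [Sat 07:00, Sat 15:00].
Intermediaries M with M after lambda: eta.
Via eta — items with X during eta: none.
Union: none.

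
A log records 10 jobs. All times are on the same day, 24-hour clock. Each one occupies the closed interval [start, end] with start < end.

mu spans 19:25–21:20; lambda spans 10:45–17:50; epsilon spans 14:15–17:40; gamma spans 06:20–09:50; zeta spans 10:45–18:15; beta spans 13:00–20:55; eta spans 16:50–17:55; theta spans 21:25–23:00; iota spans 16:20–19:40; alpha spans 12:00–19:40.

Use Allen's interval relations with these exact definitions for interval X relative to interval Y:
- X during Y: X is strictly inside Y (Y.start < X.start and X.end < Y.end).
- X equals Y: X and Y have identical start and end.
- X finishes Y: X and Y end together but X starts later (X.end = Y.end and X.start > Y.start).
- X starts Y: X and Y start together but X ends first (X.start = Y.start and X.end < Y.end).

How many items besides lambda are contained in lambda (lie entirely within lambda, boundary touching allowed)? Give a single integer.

1

Target lambda = [10:45, 17:50].
alpha [12:00, 19:40] → overlapped-by → no.
beta [13:00, 20:55] → overlapped-by → no.
epsilon [14:15, 17:40] → during → counts.
eta [16:50, 17:55] → overlapped-by → no.
gamma [06:20, 09:50] → before → no.
iota [16:20, 19:40] → overlapped-by → no.
mu [19:25, 21:20] → after → no.
theta [21:25, 23:00] → after → no.
zeta [10:45, 18:15] → started-by → no.
Total: 1.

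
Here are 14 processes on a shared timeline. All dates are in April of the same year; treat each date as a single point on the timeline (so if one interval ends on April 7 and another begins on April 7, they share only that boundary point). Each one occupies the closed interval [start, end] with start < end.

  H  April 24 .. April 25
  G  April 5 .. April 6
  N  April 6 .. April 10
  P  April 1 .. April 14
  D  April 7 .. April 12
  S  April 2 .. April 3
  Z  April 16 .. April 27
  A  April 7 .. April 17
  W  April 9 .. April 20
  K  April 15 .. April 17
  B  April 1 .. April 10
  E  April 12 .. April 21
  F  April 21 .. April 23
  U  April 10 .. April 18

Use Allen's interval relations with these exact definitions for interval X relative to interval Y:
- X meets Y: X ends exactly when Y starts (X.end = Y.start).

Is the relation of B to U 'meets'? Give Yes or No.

B = [April 1, April 10], U = [April 10, April 18].
Actual relation of B to U: meets.
Asked whether 'meets' holds → Yes.

Yes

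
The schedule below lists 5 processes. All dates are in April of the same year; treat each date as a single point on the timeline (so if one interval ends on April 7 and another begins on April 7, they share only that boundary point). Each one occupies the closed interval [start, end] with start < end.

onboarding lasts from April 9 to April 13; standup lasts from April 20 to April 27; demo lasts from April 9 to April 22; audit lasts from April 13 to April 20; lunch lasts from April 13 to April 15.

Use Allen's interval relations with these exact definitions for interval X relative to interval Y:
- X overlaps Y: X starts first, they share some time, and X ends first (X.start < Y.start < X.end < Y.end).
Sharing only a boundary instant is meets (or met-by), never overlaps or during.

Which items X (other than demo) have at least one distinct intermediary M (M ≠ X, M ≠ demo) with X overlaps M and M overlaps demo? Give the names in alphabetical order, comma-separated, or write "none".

Target demo = [April 9, April 22].
Intermediaries M with M overlaps demo: none.
Union: none.

none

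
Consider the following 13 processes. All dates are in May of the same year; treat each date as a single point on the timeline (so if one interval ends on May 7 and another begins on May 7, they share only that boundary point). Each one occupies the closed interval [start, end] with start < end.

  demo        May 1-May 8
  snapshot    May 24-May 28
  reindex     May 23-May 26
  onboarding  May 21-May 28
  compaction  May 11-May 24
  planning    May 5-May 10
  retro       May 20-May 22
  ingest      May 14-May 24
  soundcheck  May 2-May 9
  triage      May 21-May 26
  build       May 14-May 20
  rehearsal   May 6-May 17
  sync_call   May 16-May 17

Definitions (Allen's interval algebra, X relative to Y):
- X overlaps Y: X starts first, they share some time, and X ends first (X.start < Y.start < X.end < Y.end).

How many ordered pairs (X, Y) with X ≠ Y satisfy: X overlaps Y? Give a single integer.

19

Checking all 156 ordered pairs for relation 'overlaps'; matching pairs in alphabetical order:
(compaction, onboarding): compaction overlaps onboarding ✓
(compaction, reindex): compaction overlaps reindex ✓
(compaction, triage): compaction overlaps triage ✓
(demo, planning): demo overlaps planning ✓
(demo, rehearsal): demo overlaps rehearsal ✓
(demo, soundcheck): demo overlaps soundcheck ✓
(ingest, onboarding): ingest overlaps onboarding ✓
(ingest, reindex): ingest overlaps reindex ✓
(ingest, triage): ingest overlaps triage ✓
(planning, rehearsal): planning overlaps rehearsal ✓
(rehearsal, build): rehearsal overlaps build ✓
(rehearsal, compaction): rehearsal overlaps compaction ✓
(rehearsal, ingest): rehearsal overlaps ingest ✓
(reindex, snapshot): reindex overlaps snapshot ✓
(retro, onboarding): retro overlaps onboarding ✓
(retro, triage): retro overlaps triage ✓
(soundcheck, planning): soundcheck overlaps planning ✓
(soundcheck, rehearsal): soundcheck overlaps rehearsal ✓
(triage, snapshot): triage overlaps snapshot ✓
Count: 19.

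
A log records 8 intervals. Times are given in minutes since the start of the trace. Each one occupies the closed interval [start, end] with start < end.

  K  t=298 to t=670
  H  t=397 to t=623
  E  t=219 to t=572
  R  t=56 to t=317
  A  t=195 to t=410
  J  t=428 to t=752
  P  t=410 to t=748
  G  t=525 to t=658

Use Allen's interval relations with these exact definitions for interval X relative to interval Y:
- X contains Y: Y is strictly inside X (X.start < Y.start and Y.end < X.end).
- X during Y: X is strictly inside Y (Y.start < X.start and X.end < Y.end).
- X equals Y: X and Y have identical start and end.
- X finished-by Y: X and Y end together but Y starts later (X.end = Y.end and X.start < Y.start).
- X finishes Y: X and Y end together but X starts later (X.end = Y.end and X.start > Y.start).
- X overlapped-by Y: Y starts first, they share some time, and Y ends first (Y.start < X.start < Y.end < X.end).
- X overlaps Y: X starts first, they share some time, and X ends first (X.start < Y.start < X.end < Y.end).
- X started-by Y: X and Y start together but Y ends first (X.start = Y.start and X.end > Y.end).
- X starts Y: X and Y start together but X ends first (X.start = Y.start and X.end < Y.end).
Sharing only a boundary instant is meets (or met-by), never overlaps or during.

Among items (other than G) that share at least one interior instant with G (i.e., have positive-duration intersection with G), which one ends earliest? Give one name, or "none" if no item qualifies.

E

Target G = [t=525, t=658].
A [t=195, t=410] → before → excluded.
E [t=219, t=572] → overlaps → candidate.
H [t=397, t=623] → overlaps → candidate.
J [t=428, t=752] → contains → candidate.
K [t=298, t=670] → contains → candidate.
P [t=410, t=748] → contains → candidate.
R [t=56, t=317] → before → excluded.
Among candidates, earliest end is t=572 → E.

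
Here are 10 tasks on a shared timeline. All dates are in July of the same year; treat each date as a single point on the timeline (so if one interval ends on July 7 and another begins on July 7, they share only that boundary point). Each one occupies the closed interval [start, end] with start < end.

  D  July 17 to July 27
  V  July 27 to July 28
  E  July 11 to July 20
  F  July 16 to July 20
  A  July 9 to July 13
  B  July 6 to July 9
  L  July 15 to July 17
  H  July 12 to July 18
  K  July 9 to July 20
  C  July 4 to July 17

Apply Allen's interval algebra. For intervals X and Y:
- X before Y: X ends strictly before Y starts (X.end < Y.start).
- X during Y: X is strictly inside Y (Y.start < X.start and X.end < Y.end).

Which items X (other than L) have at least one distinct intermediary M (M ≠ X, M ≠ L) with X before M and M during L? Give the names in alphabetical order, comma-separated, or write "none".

none

Target L = [July 15, July 17].
Intermediaries M with M during L: none.
Union: none.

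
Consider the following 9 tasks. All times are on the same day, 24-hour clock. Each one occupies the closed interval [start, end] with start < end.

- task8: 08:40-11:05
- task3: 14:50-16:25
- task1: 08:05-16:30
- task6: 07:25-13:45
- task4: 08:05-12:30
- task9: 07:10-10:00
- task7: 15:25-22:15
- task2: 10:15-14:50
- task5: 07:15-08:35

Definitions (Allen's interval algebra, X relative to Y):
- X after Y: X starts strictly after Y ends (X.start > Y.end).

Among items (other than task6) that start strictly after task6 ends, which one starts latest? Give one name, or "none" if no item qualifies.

Target task6 = [07:25, 13:45].
task1 [08:05, 16:30] → overlapped-by → excluded.
task2 [10:15, 14:50] → overlapped-by → excluded.
task3 [14:50, 16:25] → after → candidate.
task4 [08:05, 12:30] → during → excluded.
task5 [07:15, 08:35] → overlaps → excluded.
task7 [15:25, 22:15] → after → candidate.
task8 [08:40, 11:05] → during → excluded.
task9 [07:10, 10:00] → overlaps → excluded.
Among candidates, latest start is 15:25 → task7.

task7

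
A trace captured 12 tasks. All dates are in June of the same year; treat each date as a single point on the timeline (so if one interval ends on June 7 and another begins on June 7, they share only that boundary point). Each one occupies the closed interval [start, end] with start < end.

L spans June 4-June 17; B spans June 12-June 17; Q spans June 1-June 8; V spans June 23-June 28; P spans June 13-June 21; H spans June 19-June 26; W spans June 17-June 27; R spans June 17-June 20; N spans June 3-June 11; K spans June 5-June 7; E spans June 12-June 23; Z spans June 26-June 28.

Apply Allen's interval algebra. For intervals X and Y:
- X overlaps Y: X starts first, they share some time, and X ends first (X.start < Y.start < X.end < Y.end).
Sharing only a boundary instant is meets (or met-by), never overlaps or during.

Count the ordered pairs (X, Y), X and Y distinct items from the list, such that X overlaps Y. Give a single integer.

Checking all 132 ordered pairs for relation 'overlaps'; matching pairs in alphabetical order:
(B, P): B overlaps P ✓
(E, H): E overlaps H ✓
(E, W): E overlaps W ✓
(H, V): H overlaps V ✓
(L, E): L overlaps E ✓
(L, P): L overlaps P ✓
(N, L): N overlaps L ✓
(P, H): P overlaps H ✓
(P, W): P overlaps W ✓
(Q, L): Q overlaps L ✓
(Q, N): Q overlaps N ✓
(R, H): R overlaps H ✓
(W, V): W overlaps V ✓
(W, Z): W overlaps Z ✓
Count: 14.

14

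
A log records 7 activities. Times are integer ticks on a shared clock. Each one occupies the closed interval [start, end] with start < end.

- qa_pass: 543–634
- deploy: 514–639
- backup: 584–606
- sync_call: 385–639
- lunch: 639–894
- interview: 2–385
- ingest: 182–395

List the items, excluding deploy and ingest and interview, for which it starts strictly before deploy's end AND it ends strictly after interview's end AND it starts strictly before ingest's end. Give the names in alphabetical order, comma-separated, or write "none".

sync_call

Conditions: its start is strictly before deploy's end (X.start < 639) AND its end is strictly after interview's end (X.end > 385) AND its start is strictly before ingest's end (X.start < 395).
backup: start 584 < 639? ✓; end 606 > 385? ✓; start 584 < 395? ✗ → no.
lunch: start 639 < 639? ✗; end 894 > 385? ✓; start 639 < 395? ✗ → no.
qa_pass: start 543 < 639? ✓; end 634 > 385? ✓; start 543 < 395? ✗ → no.
sync_call: start 385 < 639? ✓; end 639 > 385? ✓; start 385 < 395? ✓ → yes.
Result: sync_call.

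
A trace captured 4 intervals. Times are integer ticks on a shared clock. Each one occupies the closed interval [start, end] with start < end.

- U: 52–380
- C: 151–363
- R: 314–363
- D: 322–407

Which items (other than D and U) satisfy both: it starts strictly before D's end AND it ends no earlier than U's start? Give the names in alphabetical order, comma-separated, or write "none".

C, R

Conditions: its start is strictly before D's end (X.start < 407) AND its end is no earlier than U's start (X.end >= 52).
C: start 151 < 407? ✓; end 363 >= 52? ✓ → yes.
R: start 314 < 407? ✓; end 363 >= 52? ✓ → yes.
Result: C, R.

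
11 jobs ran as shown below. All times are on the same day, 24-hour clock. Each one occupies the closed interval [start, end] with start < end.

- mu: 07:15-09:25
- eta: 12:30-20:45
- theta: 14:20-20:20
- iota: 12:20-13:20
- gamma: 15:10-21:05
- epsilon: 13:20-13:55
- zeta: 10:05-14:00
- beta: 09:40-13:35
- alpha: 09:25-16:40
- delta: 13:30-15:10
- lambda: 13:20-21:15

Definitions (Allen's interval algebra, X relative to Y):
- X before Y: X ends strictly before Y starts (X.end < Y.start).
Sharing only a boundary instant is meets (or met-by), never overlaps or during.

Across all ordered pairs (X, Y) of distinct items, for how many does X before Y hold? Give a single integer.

Checking all 110 ordered pairs for relation 'before'; matching pairs in alphabetical order:
(beta, gamma): beta before gamma ✓
(beta, theta): beta before theta ✓
(epsilon, gamma): epsilon before gamma ✓
(epsilon, theta): epsilon before theta ✓
(iota, delta): iota before delta ✓
(iota, gamma): iota before gamma ✓
(iota, theta): iota before theta ✓
(mu, beta): mu before beta ✓
(mu, delta): mu before delta ✓
(mu, epsilon): mu before epsilon ✓
(mu, eta): mu before eta ✓
(mu, gamma): mu before gamma ✓
(mu, iota): mu before iota ✓
(mu, lambda): mu before lambda ✓
(mu, theta): mu before theta ✓
(mu, zeta): mu before zeta ✓
(zeta, gamma): zeta before gamma ✓
(zeta, theta): zeta before theta ✓
Count: 18.

18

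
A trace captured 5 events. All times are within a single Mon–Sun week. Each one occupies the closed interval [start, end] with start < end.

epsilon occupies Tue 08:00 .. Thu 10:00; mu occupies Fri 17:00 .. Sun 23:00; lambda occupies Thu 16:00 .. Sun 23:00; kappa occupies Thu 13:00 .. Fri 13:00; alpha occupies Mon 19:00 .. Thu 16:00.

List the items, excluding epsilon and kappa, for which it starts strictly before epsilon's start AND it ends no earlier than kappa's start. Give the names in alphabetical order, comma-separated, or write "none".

alpha

Conditions: its start is strictly before epsilon's start (X.start < Tue 08:00) AND its end is no earlier than kappa's start (X.end >= Thu 13:00).
alpha: start Mon 19:00 < Tue 08:00? ✓; end Thu 16:00 >= Thu 13:00? ✓ → yes.
lambda: start Thu 16:00 < Tue 08:00? ✗; end Sun 23:00 >= Thu 13:00? ✓ → no.
mu: start Fri 17:00 < Tue 08:00? ✗; end Sun 23:00 >= Thu 13:00? ✓ → no.
Result: alpha.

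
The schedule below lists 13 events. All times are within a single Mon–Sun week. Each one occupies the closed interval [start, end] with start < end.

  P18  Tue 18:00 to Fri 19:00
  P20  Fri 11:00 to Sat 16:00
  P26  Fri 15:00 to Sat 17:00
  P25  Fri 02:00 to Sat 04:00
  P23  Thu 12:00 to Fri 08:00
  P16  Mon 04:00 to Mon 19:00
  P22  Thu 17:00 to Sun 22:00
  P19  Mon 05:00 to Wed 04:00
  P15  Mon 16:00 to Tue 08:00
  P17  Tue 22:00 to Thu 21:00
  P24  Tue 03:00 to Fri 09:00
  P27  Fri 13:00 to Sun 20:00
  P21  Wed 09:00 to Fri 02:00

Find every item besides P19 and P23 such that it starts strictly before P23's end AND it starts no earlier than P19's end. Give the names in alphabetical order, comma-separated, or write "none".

Conditions: its start is strictly before P23's end (X.start < Fri 08:00) AND its start is no earlier than P19's end (X.start >= Wed 04:00).
P15: start Mon 16:00 < Fri 08:00? ✓; start Mon 16:00 >= Wed 04:00? ✗ → no.
P16: start Mon 04:00 < Fri 08:00? ✓; start Mon 04:00 >= Wed 04:00? ✗ → no.
P17: start Tue 22:00 < Fri 08:00? ✓; start Tue 22:00 >= Wed 04:00? ✗ → no.
P18: start Tue 18:00 < Fri 08:00? ✓; start Tue 18:00 >= Wed 04:00? ✗ → no.
P20: start Fri 11:00 < Fri 08:00? ✗; start Fri 11:00 >= Wed 04:00? ✓ → no.
P21: start Wed 09:00 < Fri 08:00? ✓; start Wed 09:00 >= Wed 04:00? ✓ → yes.
P22: start Thu 17:00 < Fri 08:00? ✓; start Thu 17:00 >= Wed 04:00? ✓ → yes.
P24: start Tue 03:00 < Fri 08:00? ✓; start Tue 03:00 >= Wed 04:00? ✗ → no.
P25: start Fri 02:00 < Fri 08:00? ✓; start Fri 02:00 >= Wed 04:00? ✓ → yes.
P26: start Fri 15:00 < Fri 08:00? ✗; start Fri 15:00 >= Wed 04:00? ✓ → no.
P27: start Fri 13:00 < Fri 08:00? ✗; start Fri 13:00 >= Wed 04:00? ✓ → no.
Result: P21, P22, P25.

P21, P22, P25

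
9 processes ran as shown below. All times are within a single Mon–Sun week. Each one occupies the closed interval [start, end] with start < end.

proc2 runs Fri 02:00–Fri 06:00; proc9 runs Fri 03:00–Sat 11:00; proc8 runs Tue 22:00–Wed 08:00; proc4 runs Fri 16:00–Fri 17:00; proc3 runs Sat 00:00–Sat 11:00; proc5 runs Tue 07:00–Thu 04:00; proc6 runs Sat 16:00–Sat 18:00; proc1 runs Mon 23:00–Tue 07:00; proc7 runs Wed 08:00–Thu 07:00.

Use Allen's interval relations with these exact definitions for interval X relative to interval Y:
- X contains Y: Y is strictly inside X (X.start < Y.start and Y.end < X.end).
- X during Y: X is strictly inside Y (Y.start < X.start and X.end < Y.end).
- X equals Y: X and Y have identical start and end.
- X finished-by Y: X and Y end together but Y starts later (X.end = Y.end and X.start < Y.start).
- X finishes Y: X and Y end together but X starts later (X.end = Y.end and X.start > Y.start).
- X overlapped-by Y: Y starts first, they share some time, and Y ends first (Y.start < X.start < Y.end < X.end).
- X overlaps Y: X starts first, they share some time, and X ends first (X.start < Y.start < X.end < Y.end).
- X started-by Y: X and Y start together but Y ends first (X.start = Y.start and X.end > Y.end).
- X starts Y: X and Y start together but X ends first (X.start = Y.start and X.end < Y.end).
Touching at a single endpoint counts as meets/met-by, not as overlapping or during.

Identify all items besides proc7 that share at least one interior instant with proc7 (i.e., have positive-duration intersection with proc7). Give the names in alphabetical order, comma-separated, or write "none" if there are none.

proc5

Target proc7 = [Wed 08:00, Thu 07:00].
proc1 [Mon 23:00, Tue 07:00] → before → no.
proc2 [Fri 02:00, Fri 06:00] → after → no.
proc3 [Sat 00:00, Sat 11:00] → after → no.
proc4 [Fri 16:00, Fri 17:00] → after → no.
proc5 [Tue 07:00, Thu 04:00] → overlaps → yes.
proc6 [Sat 16:00, Sat 18:00] → after → no.
proc8 [Tue 22:00, Wed 08:00] → meets → no.
proc9 [Fri 03:00, Sat 11:00] → after → no.
Result: proc5.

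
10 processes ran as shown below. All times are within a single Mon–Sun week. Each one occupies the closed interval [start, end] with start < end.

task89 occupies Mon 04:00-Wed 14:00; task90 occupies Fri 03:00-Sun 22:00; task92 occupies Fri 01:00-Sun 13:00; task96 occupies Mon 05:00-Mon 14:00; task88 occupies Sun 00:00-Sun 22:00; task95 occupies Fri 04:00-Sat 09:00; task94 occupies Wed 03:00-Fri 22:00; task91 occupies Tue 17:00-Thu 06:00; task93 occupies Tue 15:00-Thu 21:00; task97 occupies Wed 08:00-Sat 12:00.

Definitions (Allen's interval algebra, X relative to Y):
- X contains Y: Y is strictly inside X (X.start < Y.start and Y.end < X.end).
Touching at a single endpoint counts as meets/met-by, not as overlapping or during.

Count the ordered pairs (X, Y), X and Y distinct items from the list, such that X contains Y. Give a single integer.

Checking all 90 ordered pairs for relation 'contains'; matching pairs in alphabetical order:
(task89, task96): task89 contains task96 ✓
(task90, task95): task90 contains task95 ✓
(task92, task95): task92 contains task95 ✓
(task93, task91): task93 contains task91 ✓
(task97, task95): task97 contains task95 ✓
Count: 5.

5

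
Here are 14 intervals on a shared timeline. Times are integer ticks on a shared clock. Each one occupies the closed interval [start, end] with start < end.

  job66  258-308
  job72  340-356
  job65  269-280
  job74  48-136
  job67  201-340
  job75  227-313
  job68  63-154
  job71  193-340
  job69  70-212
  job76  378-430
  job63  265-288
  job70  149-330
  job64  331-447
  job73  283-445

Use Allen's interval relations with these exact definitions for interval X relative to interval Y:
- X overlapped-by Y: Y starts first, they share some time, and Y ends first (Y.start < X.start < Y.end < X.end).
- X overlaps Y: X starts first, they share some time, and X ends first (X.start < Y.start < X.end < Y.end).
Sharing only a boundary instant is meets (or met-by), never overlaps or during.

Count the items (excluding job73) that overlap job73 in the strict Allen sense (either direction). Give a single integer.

Target job73 = [283, 445].
job63 [265, 288] → overlaps → counts.
job64 [331, 447] → overlapped-by → counts.
job65 [269, 280] → before → no.
job66 [258, 308] → overlaps → counts.
job67 [201, 340] → overlaps → counts.
job68 [63, 154] → before → no.
job69 [70, 212] → before → no.
job70 [149, 330] → overlaps → counts.
job71 [193, 340] → overlaps → counts.
job72 [340, 356] → during → no.
job74 [48, 136] → before → no.
job75 [227, 313] → overlaps → counts.
job76 [378, 430] → during → no.
Total: 7.

7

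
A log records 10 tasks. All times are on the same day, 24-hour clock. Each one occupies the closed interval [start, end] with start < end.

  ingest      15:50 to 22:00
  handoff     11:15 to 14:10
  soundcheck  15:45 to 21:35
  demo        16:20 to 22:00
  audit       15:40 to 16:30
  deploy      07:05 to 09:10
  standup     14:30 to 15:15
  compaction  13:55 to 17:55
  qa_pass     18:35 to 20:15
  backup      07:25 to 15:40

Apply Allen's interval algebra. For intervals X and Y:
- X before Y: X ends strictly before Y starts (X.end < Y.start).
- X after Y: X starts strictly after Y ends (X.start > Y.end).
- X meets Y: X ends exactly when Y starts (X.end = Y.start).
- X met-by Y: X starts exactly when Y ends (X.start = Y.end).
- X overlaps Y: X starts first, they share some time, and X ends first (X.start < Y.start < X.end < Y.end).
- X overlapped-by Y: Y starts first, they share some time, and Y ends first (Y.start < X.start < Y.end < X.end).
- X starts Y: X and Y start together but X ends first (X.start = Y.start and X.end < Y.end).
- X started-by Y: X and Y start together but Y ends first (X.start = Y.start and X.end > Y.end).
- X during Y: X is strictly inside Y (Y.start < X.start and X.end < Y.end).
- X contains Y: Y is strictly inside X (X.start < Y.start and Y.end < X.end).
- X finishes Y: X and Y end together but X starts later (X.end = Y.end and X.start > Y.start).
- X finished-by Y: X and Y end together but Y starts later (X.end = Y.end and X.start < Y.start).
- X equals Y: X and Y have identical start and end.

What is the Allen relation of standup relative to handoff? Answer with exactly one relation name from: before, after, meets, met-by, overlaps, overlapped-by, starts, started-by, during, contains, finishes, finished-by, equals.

after

standup = [14:30, 15:15]; handoff = [11:15, 14:10].
Compare endpoints: standup.start > handoff.start, standup.start > handoff.end, standup.end > handoff.start, standup.end > handoff.end.
That pattern is 'after'.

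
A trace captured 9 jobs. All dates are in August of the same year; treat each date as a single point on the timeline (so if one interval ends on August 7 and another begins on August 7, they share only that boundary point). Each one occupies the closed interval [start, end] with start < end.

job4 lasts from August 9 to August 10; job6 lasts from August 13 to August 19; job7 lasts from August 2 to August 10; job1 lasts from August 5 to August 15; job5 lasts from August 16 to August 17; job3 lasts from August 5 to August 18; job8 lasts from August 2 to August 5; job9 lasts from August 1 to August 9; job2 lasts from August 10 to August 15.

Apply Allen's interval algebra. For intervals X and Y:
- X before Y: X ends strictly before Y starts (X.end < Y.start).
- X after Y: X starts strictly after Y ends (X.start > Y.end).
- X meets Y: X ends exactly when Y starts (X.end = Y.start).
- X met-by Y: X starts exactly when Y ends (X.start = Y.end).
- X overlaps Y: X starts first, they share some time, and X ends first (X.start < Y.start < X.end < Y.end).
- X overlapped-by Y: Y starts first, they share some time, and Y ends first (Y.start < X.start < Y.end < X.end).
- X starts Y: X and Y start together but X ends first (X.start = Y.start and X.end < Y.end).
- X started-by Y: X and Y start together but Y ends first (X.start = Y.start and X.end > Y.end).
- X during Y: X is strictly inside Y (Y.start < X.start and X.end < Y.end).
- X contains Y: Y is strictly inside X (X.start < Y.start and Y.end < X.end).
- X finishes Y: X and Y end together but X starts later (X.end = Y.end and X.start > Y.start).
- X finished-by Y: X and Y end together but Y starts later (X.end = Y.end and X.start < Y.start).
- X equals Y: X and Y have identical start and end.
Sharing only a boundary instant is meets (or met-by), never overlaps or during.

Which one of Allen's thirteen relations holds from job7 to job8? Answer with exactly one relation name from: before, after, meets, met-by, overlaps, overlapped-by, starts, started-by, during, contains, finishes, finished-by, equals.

started-by

job7 = [August 2, August 10]; job8 = [August 2, August 5].
Compare endpoints: job7.start = job8.start, job7.start < job8.end, job7.end > job8.start, job7.end > job8.end.
That pattern is 'started-by'.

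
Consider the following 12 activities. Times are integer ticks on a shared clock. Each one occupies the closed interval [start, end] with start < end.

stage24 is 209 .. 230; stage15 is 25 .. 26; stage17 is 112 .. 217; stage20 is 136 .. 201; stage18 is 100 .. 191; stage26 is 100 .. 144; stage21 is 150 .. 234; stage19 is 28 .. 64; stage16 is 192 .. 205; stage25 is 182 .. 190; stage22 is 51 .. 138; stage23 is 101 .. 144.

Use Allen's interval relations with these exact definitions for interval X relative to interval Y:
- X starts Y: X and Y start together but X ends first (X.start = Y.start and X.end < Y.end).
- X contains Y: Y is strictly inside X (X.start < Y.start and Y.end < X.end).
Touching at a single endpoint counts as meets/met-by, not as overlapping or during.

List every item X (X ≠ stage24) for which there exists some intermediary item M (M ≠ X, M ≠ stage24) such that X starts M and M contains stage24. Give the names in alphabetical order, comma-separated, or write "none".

none

Target stage24 = [209, 230].
Intermediaries M with M contains stage24: stage21.
Via stage21 — items with X starts stage21: none.
Union: none.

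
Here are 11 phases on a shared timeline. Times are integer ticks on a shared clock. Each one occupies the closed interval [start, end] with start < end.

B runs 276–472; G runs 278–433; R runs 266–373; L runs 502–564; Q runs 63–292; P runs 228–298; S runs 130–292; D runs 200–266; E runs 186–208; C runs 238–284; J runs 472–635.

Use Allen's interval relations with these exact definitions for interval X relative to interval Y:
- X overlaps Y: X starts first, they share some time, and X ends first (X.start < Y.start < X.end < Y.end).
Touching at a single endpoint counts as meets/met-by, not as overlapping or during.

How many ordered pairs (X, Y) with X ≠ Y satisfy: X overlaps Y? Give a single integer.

19

Checking all 110 ordered pairs for relation 'overlaps'; matching pairs in alphabetical order:
(C, B): C overlaps B ✓
(C, G): C overlaps G ✓
(C, R): C overlaps R ✓
(D, C): D overlaps C ✓
(D, P): D overlaps P ✓
(E, D): E overlaps D ✓
(P, B): P overlaps B ✓
(P, G): P overlaps G ✓
(P, R): P overlaps R ✓
(Q, B): Q overlaps B ✓
(Q, G): Q overlaps G ✓
(Q, P): Q overlaps P ✓
(Q, R): Q overlaps R ✓
(R, B): R overlaps B ✓
(R, G): R overlaps G ✓
(S, B): S overlaps B ✓
(S, G): S overlaps G ✓
(S, P): S overlaps P ✓
(S, R): S overlaps R ✓
Count: 19.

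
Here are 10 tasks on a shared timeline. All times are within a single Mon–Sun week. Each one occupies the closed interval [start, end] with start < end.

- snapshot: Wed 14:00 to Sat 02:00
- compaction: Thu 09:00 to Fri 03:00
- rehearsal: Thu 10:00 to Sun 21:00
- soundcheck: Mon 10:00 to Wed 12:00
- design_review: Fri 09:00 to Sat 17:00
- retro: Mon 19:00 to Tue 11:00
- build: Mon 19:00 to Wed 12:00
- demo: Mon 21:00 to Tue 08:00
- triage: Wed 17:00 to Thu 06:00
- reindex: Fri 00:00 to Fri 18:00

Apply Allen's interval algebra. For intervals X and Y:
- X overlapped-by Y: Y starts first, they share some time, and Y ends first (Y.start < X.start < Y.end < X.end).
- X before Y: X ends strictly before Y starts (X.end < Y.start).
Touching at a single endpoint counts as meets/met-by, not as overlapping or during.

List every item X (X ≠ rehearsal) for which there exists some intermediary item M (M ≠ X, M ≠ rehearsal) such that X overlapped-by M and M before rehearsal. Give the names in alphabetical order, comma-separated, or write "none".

none

Target rehearsal = [Thu 10:00, Sun 21:00].
Intermediaries M with M before rehearsal: build, demo, retro, soundcheck, triage.
Via build — items with X overlapped-by build: none.
Via demo — items with X overlapped-by demo: none.
Via retro — items with X overlapped-by retro: none.
Via soundcheck — items with X overlapped-by soundcheck: none.
Via triage — items with X overlapped-by triage: none.
Union: none.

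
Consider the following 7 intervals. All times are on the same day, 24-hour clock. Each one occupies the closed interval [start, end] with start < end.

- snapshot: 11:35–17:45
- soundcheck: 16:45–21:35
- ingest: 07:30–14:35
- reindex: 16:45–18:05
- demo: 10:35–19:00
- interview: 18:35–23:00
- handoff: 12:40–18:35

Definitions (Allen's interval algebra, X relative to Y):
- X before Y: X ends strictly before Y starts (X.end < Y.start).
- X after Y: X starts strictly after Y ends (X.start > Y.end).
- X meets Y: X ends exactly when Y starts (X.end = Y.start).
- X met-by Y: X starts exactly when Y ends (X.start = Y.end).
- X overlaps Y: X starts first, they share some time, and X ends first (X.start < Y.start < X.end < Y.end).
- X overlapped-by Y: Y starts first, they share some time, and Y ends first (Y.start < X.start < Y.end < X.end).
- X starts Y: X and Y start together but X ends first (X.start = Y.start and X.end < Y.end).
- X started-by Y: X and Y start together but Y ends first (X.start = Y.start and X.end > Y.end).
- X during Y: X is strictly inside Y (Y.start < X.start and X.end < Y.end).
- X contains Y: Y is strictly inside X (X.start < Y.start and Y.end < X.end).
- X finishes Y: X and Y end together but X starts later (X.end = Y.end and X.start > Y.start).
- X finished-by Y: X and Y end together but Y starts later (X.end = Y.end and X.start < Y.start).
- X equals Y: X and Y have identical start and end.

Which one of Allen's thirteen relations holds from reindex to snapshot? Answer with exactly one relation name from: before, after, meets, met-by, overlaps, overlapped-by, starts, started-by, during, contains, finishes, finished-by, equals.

overlapped-by

reindex = [16:45, 18:05]; snapshot = [11:35, 17:45].
Compare endpoints: reindex.start > snapshot.start, reindex.start < snapshot.end, reindex.end > snapshot.start, reindex.end > snapshot.end.
That pattern is 'overlapped-by'.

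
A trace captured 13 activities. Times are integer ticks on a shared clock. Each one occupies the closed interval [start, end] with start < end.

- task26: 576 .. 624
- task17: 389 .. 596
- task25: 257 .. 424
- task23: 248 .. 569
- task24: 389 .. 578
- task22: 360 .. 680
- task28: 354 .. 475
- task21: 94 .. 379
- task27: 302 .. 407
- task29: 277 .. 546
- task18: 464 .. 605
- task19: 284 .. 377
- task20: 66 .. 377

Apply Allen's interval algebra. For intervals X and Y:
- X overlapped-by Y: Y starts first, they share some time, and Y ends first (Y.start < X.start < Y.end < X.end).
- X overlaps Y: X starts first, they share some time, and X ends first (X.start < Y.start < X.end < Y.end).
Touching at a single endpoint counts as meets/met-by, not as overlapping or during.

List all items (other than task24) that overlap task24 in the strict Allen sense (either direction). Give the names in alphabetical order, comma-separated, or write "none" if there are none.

task18, task23, task25, task26, task27, task28, task29

Target task24 = [389, 578].
task17 [389, 596] → started-by → no.
task18 [464, 605] → overlapped-by → yes.
task19 [284, 377] → before → no.
task20 [66, 377] → before → no.
task21 [94, 379] → before → no.
task22 [360, 680] → contains → no.
task23 [248, 569] → overlaps → yes.
task25 [257, 424] → overlaps → yes.
task26 [576, 624] → overlapped-by → yes.
task27 [302, 407] → overlaps → yes.
task28 [354, 475] → overlaps → yes.
task29 [277, 546] → overlaps → yes.
Result: task18, task23, task25, task26, task27, task28, task29.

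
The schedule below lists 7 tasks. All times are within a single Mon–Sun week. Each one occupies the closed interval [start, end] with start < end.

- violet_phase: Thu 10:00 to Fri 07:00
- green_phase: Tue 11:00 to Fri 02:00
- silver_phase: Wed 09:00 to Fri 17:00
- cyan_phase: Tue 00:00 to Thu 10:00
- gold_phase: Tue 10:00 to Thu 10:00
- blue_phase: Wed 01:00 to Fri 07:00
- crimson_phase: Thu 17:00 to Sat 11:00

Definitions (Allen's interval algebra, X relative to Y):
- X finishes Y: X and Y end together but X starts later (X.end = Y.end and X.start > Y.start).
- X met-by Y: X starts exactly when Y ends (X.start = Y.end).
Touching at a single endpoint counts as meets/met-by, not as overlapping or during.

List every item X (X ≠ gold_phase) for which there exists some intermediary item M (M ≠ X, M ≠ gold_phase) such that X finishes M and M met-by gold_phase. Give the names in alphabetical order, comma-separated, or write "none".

Target gold_phase = [Tue 10:00, Thu 10:00].
Intermediaries M with M met-by gold_phase: violet_phase.
Via violet_phase — items with X finishes violet_phase: none.
Union: none.

none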